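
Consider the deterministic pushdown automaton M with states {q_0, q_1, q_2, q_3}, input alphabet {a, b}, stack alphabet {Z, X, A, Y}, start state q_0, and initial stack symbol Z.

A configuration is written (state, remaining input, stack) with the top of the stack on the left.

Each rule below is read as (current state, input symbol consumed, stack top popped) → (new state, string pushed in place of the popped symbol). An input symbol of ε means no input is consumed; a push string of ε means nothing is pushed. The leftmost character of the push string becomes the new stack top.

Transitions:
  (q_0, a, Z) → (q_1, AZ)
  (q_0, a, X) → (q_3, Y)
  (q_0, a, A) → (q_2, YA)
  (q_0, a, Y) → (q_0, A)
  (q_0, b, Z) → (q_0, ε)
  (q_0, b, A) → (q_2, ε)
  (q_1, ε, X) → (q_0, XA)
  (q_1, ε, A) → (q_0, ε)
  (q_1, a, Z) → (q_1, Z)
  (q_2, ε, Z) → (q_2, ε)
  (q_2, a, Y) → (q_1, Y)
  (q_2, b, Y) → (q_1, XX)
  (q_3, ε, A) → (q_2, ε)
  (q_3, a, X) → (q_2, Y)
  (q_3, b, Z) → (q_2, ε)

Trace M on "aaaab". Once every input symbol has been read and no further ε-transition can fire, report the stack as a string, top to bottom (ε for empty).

(q_0, aaaab, Z) ⊢ (q_1, aaab, AZ) ⊢ (q_0, aaab, Z) ⊢ (q_1, aab, AZ) ⊢ (q_0, aab, Z) ⊢ (q_1, ab, AZ) ⊢ (q_0, ab, Z) ⊢ (q_1, b, AZ) ⊢ (q_0, b, Z) ⊢ (q_0, ε, ε)
All input consumed in state q_0 with stack ε.

ε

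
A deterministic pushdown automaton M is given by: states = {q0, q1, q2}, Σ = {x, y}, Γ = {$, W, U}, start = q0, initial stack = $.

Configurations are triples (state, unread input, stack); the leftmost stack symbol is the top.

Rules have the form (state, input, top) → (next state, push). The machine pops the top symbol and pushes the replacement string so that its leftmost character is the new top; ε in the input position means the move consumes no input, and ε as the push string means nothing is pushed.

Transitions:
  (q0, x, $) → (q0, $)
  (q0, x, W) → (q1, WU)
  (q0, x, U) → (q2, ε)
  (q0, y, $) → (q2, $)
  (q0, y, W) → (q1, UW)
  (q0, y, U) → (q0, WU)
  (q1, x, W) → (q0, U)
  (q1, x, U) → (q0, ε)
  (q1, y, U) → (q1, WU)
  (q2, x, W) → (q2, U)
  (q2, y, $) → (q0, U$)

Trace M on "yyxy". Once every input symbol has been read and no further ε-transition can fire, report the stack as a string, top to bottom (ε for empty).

U$

(q0, yyxy, $)
  read y, top $: go to q2, push $ → (q2, yxy, $)
  read y, top $: go to q0, push U$ → (q0, xy, U$)
  read x, top U: go to q2, push ε → (q2, y, $)
  read y, top $: go to q0, push U$ → (q0, ε, U$)
All input consumed in state q0 with stack U$.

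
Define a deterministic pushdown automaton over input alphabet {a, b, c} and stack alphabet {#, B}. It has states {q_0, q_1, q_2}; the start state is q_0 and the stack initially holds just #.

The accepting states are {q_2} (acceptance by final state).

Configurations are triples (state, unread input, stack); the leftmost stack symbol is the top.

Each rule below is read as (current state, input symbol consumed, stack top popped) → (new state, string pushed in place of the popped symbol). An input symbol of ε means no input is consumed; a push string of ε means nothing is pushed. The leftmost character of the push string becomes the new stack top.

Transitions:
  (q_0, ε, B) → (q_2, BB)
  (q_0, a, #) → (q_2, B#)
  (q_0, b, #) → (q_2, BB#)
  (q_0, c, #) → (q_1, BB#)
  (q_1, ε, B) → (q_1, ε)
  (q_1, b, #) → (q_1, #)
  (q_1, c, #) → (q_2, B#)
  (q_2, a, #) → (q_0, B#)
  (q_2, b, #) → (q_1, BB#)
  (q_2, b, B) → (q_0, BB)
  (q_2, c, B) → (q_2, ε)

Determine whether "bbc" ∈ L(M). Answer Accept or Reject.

Accept

(q_0, bbc, #) ⊢ (q_2, bc, BB#) ⊢ (q_0, c, BBB#) ⊢ (q_2, c, BBBB#) ⊢ (q_2, ε, BBB#)
All input consumed; state q_2 ∈ F.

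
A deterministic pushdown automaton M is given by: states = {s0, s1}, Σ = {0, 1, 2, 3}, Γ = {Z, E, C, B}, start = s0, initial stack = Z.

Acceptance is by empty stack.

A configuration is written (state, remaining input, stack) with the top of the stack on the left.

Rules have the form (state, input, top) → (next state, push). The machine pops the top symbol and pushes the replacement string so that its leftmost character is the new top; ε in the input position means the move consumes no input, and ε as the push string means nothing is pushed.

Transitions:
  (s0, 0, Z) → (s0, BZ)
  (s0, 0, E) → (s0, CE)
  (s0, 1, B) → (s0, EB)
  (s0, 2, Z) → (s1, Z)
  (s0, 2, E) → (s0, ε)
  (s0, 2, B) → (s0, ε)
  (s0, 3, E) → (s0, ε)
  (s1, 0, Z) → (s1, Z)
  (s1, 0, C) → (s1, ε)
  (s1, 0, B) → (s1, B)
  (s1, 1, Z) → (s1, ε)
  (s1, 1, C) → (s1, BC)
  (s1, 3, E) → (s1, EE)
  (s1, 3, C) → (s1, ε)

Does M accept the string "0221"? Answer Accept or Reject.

(s0, 0221, Z)
  read 0, top Z: go to s0, push BZ → (s0, 221, BZ)
  read 2, top B: go to s0, push ε → (s0, 21, Z)
  read 2, top Z: go to s1, push Z → (s1, 1, Z)
  read 1, top Z: go to s1, push ε → (s1, ε, ε)
All input consumed and the stack is empty.

Accept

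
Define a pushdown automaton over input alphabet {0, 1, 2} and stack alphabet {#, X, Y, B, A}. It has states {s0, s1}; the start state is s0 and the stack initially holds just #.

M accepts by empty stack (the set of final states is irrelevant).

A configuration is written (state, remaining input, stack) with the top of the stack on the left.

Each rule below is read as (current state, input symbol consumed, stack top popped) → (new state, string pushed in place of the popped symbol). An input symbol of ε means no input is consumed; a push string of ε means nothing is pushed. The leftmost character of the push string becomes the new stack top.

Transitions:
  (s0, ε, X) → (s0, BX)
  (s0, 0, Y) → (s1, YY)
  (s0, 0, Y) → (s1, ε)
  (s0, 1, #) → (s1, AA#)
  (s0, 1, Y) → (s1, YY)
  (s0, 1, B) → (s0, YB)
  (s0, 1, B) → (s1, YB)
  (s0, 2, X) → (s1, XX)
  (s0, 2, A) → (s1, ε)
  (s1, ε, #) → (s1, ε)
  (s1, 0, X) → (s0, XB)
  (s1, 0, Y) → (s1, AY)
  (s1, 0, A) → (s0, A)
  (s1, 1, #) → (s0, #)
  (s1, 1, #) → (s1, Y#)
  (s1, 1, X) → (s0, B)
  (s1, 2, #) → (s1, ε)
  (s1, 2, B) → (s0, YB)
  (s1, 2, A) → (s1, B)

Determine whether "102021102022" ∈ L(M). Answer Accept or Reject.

Accept

One accepting computation: (s0, 102021102022, #) ⊢ (s1, 02021102022, AA#) ⊢ (s0, 2021102022, AA#) ⊢ (s1, 021102022, A#) ⊢ (s0, 21102022, A#) ⊢ (s1, 1102022, #) ⊢ (s0, 102022, #) ⊢ (s1, 02022, AA#) ⊢ (s0, 2022, AA#) ⊢ (s1, 022, A#) ⊢ (s0, 22, A#) ⊢ (s1, 2, #) ⊢ (s1, ε, ε)
All input consumed and the stack is empty.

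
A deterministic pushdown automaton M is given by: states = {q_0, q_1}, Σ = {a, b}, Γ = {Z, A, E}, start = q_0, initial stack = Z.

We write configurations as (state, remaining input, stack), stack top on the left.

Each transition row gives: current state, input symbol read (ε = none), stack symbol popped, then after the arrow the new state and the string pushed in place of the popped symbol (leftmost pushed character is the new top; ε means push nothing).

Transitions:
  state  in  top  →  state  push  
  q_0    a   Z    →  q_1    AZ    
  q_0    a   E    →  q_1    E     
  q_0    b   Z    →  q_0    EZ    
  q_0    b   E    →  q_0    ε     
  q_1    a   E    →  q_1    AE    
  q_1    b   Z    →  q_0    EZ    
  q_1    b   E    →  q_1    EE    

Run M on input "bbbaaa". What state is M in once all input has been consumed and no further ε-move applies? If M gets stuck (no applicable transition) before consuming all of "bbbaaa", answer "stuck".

stuck

(q_0, bbbaaa, Z)
  read b, top Z: go to q_0, push EZ → (q_0, bbaaa, EZ)
  read b, top E: go to q_0, push ε → (q_0, baaa, Z)
  read b, top Z: go to q_0, push EZ → (q_0, aaa, EZ)
  read a, top E: go to q_1, push E → (q_1, aa, EZ)
  read a, top E: go to q_1, push AE → (q_1, a, AEZ)
No transition for (q_1, a, top A); M blocks with input a remaining.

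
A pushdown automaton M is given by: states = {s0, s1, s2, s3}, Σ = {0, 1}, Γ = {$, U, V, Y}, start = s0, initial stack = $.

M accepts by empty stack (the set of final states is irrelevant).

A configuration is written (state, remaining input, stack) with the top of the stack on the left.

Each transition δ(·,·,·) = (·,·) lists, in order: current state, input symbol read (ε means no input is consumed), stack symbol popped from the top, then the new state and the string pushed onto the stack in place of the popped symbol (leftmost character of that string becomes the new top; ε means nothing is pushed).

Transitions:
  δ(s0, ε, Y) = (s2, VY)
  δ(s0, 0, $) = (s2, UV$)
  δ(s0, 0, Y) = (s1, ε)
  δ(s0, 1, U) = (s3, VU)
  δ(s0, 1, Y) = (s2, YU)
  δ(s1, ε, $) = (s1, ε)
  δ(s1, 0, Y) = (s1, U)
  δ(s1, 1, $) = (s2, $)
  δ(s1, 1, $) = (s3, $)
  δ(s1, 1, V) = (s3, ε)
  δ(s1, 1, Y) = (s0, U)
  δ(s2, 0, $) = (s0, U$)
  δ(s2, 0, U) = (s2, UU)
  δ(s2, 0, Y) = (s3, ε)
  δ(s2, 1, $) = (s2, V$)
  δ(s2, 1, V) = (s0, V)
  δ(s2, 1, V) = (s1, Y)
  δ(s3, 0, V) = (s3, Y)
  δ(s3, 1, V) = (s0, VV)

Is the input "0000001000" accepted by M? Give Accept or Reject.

Reject

No computation consumes all input and empties the stack.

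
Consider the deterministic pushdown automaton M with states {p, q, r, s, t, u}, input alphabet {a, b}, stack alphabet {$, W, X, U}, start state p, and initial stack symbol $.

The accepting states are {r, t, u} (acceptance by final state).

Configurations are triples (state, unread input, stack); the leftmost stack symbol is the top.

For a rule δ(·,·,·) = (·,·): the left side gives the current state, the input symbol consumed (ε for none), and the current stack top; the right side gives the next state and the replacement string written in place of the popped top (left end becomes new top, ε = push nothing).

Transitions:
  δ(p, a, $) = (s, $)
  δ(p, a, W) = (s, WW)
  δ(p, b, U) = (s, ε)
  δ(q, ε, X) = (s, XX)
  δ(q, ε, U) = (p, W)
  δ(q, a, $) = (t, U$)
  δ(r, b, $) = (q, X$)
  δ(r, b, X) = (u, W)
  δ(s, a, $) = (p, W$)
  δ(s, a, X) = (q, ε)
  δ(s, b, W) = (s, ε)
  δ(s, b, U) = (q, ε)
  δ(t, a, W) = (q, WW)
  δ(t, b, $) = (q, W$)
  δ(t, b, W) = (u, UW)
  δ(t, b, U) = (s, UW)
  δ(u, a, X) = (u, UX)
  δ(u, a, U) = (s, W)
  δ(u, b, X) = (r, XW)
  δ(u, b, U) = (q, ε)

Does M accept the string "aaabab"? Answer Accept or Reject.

(p, aaabab, $)
  read a, top $: go to s, push $ → (s, aabab, $)
  read a, top $: go to p, push W$ → (p, abab, W$)
  read a, top W: go to s, push WW → (s, bab, WW$)
  read b, top W: go to s, push ε → (s, ab, W$)
No transition applies at (s, ab, W$); input not fully consumed.

Reject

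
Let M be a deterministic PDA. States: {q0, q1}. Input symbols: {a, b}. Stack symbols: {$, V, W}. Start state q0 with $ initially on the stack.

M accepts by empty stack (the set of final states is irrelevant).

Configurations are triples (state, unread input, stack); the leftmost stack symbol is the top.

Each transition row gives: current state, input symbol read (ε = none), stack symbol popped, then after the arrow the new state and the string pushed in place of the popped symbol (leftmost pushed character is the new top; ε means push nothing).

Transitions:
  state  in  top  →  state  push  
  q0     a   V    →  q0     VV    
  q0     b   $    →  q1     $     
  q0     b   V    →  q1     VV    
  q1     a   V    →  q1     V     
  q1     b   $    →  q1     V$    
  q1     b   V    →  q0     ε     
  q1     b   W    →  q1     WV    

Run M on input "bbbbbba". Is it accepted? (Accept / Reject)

(q0, bbbbbba, $) ⊢ (q1, bbbbba, $) ⊢ (q1, bbbba, V$) ⊢ (q0, bbba, $) ⊢ (q1, bba, $) ⊢ (q1, ba, V$) ⊢ (q0, a, $)
No transition applies at (q0, a, $); input not fully consumed.

Reject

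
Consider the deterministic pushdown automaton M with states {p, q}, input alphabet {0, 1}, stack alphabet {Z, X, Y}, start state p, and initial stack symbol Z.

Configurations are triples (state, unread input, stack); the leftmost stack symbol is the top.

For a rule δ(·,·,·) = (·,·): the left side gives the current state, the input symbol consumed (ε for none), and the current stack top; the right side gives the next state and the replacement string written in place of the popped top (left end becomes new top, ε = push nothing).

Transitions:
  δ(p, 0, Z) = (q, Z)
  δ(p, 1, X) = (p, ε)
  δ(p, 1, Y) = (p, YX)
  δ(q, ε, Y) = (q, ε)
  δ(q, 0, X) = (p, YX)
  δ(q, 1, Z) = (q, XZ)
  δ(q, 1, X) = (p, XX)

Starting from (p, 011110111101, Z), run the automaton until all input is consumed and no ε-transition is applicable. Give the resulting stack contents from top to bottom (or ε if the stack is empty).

(p, 011110111101, Z)
  read 0, top Z: go to q, push Z → (q, 11110111101, Z)
  read 1, top Z: go to q, push XZ → (q, 1110111101, XZ)
  read 1, top X: go to p, push XX → (p, 110111101, XXZ)
  read 1, top X: go to p, push ε → (p, 10111101, XZ)
  read 1, top X: go to p, push ε → (p, 0111101, Z)
  read 0, top Z: go to q, push Z → (q, 111101, Z)
  read 1, top Z: go to q, push XZ → (q, 11101, XZ)
  read 1, top X: go to p, push XX → (p, 1101, XXZ)
  read 1, top X: go to p, push ε → (p, 101, XZ)
  read 1, top X: go to p, push ε → (p, 01, Z)
  read 0, top Z: go to q, push Z → (q, 1, Z)
  read 1, top Z: go to q, push XZ → (q, ε, XZ)
All input consumed in state q with stack XZ.

XZ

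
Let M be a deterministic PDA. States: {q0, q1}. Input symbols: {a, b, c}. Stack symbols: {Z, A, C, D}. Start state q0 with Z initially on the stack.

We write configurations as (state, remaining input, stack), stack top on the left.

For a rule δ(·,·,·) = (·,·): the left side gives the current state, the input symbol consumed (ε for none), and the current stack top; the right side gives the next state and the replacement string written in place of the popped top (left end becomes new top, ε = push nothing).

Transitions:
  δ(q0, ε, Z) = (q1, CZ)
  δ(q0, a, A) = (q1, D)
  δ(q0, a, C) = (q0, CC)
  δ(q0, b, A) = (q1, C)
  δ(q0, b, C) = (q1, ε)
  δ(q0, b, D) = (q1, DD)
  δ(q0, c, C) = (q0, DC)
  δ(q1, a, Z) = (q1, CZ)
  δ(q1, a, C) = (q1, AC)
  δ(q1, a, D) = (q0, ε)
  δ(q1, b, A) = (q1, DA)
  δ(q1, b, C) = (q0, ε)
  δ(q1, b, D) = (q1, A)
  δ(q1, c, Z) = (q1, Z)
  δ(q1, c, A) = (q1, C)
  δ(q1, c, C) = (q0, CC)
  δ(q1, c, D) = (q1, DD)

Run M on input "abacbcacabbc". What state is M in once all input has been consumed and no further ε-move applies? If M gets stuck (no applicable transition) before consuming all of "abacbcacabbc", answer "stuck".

stuck

(q0, abacbcacabbc, Z)
  ε-move, top Z: go to q1, push CZ → (q1, abacbcacabbc, CZ)
  read a, top C: go to q1, push AC → (q1, bacbcacabbc, ACZ)
  read b, top A: go to q1, push DA → (q1, acbcacabbc, DACZ)
  read a, top D: go to q0, push ε → (q0, cbcacabbc, ACZ)
No transition for (q0, c, top A); M blocks with input cbcacabbc remaining.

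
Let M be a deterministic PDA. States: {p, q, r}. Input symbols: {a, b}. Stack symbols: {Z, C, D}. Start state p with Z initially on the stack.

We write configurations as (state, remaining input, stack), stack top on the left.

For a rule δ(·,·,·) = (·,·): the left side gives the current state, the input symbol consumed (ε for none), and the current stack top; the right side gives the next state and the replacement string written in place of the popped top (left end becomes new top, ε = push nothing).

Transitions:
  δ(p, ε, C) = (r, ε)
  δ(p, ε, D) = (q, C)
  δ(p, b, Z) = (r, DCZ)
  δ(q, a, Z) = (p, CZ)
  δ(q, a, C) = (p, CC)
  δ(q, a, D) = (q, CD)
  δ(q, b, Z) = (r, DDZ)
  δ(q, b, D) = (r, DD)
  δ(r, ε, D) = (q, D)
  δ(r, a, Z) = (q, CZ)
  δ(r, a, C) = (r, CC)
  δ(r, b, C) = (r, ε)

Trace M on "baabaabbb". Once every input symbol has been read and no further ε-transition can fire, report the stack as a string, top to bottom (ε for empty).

(p, baabaabbb, Z) ⊢ (r, aabaabbb, DCZ) ⊢ (q, aabaabbb, DCZ) ⊢ (q, abaabbb, CDCZ) ⊢ (p, baabbb, CCDCZ) ⊢ (r, baabbb, CDCZ) ⊢ (r, aabbb, DCZ) ⊢ (q, aabbb, DCZ) ⊢ (q, abbb, CDCZ) ⊢ (p, bbb, CCDCZ) ⊢ (r, bbb, CDCZ) ⊢ (r, bb, DCZ) ⊢ (q, bb, DCZ) ⊢ (r, b, DDCZ) ⊢ (q, b, DDCZ) ⊢ (r, ε, DDDCZ) ⊢ (q, ε, DDDCZ)
All input consumed in state q with stack DDDCZ.

DDDCZ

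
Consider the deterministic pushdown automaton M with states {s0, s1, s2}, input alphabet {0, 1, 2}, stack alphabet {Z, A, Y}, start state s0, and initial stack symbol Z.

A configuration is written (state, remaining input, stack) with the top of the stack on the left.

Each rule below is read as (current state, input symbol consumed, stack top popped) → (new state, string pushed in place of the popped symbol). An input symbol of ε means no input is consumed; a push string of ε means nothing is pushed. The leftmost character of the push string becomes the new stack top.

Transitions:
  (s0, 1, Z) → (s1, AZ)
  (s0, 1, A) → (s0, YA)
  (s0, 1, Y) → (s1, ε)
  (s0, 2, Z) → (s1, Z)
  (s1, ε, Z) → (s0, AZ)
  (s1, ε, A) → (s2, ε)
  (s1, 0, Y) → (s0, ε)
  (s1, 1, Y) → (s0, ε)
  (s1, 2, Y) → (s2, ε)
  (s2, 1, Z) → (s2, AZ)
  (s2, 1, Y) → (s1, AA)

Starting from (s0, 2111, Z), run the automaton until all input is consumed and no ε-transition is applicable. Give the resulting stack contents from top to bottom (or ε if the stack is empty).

(s0, 2111, Z)
  read 2, top Z: go to s1, push Z → (s1, 111, Z)
  ε-move, top Z: go to s0, push AZ → (s0, 111, AZ)
  read 1, top A: go to s0, push YA → (s0, 11, YAZ)
  read 1, top Y: go to s1, push ε → (s1, 1, AZ)
  ε-move, top A: go to s2, push ε → (s2, 1, Z)
  read 1, top Z: go to s2, push AZ → (s2, ε, AZ)
All input consumed in state s2 with stack AZ.

AZ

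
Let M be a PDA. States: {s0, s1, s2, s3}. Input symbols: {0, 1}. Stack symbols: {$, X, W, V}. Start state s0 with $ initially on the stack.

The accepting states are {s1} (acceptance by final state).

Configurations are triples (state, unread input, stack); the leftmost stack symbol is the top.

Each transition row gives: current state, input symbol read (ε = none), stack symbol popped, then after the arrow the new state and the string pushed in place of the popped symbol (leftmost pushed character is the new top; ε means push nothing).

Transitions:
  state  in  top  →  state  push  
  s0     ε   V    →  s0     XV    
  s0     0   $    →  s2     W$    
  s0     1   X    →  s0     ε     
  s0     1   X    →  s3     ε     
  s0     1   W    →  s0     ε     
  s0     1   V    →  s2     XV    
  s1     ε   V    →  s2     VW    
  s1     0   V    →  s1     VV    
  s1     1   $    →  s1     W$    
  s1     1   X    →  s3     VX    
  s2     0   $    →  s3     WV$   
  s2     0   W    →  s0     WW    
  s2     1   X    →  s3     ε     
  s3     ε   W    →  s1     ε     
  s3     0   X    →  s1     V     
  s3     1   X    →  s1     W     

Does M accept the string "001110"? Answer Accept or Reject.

No computation consumes all input and reaches a final state.

Reject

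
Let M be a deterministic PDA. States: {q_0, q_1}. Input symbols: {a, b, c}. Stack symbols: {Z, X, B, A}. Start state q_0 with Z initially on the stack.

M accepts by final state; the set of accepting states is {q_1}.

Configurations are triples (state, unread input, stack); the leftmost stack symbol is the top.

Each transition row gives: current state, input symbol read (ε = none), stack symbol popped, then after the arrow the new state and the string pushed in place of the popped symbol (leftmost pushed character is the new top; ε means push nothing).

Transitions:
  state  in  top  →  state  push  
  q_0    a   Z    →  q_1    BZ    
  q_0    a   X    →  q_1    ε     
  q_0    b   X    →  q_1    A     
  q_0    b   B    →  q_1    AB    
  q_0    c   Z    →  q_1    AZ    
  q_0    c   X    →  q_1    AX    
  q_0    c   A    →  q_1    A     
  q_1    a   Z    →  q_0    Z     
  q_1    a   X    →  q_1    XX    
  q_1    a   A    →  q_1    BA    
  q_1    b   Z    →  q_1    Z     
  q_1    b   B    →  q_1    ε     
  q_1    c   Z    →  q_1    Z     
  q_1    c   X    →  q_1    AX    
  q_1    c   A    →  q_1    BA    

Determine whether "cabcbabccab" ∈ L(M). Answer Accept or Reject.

(q_0, cabcbabccab, Z)
  read c, top Z: go to q_1, push AZ → (q_1, abcbabccab, AZ)
  read a, top A: go to q_1, push BA → (q_1, bcbabccab, BAZ)
  read b, top B: go to q_1, push ε → (q_1, cbabccab, AZ)
  read c, top A: go to q_1, push BA → (q_1, babccab, BAZ)
  read b, top B: go to q_1, push ε → (q_1, abccab, AZ)
  read a, top A: go to q_1, push BA → (q_1, bccab, BAZ)
  read b, top B: go to q_1, push ε → (q_1, ccab, AZ)
  read c, top A: go to q_1, push BA → (q_1, cab, BAZ)
No transition applies at (q_1, cab, BAZ); input not fully consumed.

Reject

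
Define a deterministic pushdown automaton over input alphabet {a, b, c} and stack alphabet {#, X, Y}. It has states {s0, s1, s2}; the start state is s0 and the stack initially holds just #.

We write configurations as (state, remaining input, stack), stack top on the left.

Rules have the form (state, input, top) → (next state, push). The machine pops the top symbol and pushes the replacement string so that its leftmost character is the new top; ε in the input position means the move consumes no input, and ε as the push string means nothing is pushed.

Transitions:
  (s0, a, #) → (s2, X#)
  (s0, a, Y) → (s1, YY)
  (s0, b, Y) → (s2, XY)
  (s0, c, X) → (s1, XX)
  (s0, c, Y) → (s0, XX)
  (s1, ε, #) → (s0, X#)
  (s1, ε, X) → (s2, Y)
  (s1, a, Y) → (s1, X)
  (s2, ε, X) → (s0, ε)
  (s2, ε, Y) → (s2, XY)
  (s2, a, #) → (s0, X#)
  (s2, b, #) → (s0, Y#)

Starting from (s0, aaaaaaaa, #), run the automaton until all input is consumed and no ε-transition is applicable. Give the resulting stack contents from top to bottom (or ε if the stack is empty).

(s0, aaaaaaaa, #) ⊢ (s2, aaaaaaa, X#) ⊢ (s0, aaaaaaa, #) ⊢ (s2, aaaaaa, X#) ⊢ (s0, aaaaaa, #) ⊢ (s2, aaaaa, X#) ⊢ (s0, aaaaa, #) ⊢ (s2, aaaa, X#) ⊢ (s0, aaaa, #) ⊢ (s2, aaa, X#) ⊢ (s0, aaa, #) ⊢ (s2, aa, X#) ⊢ (s0, aa, #) ⊢ (s2, a, X#) ⊢ (s0, a, #) ⊢ (s2, ε, X#) ⊢ (s0, ε, #)
All input consumed in state s0 with stack #.

#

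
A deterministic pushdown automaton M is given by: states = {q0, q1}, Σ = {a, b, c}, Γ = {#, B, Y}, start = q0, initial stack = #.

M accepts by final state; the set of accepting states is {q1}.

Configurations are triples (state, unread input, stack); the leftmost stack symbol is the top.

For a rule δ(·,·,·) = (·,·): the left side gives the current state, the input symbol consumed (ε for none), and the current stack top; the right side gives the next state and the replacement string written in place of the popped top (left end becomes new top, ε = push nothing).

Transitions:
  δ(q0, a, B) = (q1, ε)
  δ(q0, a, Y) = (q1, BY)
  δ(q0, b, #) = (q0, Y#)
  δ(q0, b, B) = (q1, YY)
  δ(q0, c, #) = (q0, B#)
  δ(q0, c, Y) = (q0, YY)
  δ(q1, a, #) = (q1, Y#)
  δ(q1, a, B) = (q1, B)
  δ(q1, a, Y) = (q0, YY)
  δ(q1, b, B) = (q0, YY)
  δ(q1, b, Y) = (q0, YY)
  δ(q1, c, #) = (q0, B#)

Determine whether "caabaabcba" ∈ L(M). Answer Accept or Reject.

Reject

(q0, caabaabcba, #)
  read c, top #: go to q0, push B# → (q0, aabaabcba, B#)
  read a, top B: go to q1, push ε → (q1, abaabcba, #)
  read a, top #: go to q1, push Y# → (q1, baabcba, Y#)
  read b, top Y: go to q0, push YY → (q0, aabcba, YY#)
  read a, top Y: go to q1, push BY → (q1, abcba, BYY#)
  read a, top B: go to q1, push B → (q1, bcba, BYY#)
  read b, top B: go to q0, push YY → (q0, cba, YYYY#)
  read c, top Y: go to q0, push YY → (q0, ba, YYYYY#)
No transition applies at (q0, ba, YYYYY#); input not fully consumed.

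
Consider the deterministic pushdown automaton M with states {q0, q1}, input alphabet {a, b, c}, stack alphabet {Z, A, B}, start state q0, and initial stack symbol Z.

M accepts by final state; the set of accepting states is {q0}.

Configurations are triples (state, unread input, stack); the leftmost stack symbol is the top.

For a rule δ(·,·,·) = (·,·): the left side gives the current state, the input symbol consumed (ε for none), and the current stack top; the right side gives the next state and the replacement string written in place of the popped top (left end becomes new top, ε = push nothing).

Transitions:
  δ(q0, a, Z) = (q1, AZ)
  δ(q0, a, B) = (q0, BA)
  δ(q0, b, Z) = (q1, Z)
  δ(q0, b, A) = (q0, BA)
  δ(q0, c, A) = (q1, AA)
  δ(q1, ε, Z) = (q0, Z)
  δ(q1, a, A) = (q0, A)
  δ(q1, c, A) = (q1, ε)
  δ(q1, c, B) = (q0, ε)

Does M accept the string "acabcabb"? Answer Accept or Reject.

Reject

(q0, acabcabb, Z)
  read a, top Z: go to q1, push AZ → (q1, cabcabb, AZ)
  read c, top A: go to q1, push ε → (q1, abcabb, Z)
  ε-move, top Z: go to q0, push Z → (q0, abcabb, Z)
  read a, top Z: go to q1, push AZ → (q1, bcabb, AZ)
No transition applies at (q1, bcabb, AZ); input not fully consumed.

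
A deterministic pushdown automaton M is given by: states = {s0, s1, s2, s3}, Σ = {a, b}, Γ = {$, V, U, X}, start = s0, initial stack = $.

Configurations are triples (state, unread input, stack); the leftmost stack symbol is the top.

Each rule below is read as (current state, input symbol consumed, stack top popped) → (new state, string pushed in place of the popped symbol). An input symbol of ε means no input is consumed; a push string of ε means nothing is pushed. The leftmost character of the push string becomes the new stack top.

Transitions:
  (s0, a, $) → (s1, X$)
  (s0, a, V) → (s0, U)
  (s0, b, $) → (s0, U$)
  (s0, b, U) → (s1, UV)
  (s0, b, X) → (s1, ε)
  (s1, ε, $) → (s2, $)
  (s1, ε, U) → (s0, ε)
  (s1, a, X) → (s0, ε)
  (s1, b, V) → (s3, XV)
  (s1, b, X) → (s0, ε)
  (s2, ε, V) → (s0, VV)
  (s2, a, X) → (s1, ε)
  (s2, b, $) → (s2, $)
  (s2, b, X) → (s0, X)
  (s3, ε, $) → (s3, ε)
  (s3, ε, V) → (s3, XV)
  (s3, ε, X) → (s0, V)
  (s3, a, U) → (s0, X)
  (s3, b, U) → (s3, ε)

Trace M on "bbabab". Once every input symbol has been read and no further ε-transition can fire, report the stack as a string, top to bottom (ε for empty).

V$

(s0, bbabab, $)
  read b, top $: go to s0, push U$ → (s0, babab, U$)
  read b, top U: go to s1, push UV → (s1, abab, UV$)
  ε-move, top U: go to s0, push ε → (s0, abab, V$)
  read a, top V: go to s0, push U → (s0, bab, U$)
  read b, top U: go to s1, push UV → (s1, ab, UV$)
  ε-move, top U: go to s0, push ε → (s0, ab, V$)
  read a, top V: go to s0, push U → (s0, b, U$)
  read b, top U: go to s1, push UV → (s1, ε, UV$)
  ε-move, top U: go to s0, push ε → (s0, ε, V$)
All input consumed in state s0 with stack V$.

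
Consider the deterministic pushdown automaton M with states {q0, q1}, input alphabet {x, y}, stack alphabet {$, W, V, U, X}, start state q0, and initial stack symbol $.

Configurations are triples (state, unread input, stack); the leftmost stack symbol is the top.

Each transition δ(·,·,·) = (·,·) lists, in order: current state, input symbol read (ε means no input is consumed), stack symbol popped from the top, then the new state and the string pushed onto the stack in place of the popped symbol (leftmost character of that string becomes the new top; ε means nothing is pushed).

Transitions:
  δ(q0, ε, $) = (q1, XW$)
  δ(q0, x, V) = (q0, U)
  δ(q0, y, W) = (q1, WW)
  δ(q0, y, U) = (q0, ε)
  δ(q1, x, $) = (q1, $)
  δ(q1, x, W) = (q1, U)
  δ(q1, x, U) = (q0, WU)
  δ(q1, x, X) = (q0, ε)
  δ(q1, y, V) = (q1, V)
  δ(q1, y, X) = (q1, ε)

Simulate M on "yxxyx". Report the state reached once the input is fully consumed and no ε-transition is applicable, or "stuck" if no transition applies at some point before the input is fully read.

(q0, yxxyx, $)
  ε-move, top $: go to q1, push XW$ → (q1, yxxyx, XW$)
  read y, top X: go to q1, push ε → (q1, xxyx, W$)
  read x, top W: go to q1, push U → (q1, xyx, U$)
  read x, top U: go to q0, push WU → (q0, yx, WU$)
  read y, top W: go to q1, push WW → (q1, x, WWU$)
  read x, top W: go to q1, push U → (q1, ε, UWU$)
All input consumed; M is in state q1.

q1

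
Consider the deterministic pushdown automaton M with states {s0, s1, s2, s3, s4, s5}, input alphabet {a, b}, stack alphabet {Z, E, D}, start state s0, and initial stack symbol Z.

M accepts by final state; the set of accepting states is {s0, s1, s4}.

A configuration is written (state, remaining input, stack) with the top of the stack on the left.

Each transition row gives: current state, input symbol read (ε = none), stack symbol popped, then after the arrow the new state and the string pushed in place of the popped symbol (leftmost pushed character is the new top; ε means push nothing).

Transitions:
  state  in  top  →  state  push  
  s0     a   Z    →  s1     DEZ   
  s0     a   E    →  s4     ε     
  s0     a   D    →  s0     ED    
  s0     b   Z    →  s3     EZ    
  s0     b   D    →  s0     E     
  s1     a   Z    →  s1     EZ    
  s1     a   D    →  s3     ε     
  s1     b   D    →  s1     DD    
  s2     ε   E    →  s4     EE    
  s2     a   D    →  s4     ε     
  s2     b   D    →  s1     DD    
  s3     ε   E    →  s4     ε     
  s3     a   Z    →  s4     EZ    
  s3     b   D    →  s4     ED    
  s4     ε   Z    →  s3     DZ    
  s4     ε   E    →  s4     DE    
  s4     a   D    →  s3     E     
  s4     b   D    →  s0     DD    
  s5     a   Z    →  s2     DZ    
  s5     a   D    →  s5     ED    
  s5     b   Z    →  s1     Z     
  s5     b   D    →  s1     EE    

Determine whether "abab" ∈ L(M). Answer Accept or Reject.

Accept

(s0, abab, Z) ⊢ (s1, bab, DEZ) ⊢ (s1, ab, DDEZ) ⊢ (s3, b, DEZ) ⊢ (s4, ε, EDEZ)
All input consumed; state s4 ∈ F.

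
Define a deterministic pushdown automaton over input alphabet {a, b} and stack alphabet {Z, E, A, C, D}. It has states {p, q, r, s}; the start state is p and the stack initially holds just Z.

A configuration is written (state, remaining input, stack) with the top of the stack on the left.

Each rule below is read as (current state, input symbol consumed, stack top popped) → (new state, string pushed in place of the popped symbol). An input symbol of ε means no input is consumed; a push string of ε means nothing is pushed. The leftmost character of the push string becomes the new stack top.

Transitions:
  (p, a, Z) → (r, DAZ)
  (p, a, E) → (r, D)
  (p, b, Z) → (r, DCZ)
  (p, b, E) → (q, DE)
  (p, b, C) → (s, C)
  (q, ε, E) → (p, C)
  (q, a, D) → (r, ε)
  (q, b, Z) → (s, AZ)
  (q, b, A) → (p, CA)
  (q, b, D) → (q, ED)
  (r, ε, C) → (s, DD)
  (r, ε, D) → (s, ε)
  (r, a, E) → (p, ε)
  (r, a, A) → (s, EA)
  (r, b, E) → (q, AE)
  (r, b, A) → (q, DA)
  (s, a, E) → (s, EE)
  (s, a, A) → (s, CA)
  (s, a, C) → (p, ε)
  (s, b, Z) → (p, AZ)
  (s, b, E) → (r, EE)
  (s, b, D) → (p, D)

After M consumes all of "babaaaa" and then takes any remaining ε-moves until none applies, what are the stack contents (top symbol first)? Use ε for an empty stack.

(p, babaaaa, Z)
  read b, top Z: go to r, push DCZ → (r, abaaaa, DCZ)
  ε-move, top D: go to s, push ε → (s, abaaaa, CZ)
  read a, top C: go to p, push ε → (p, baaaa, Z)
  read b, top Z: go to r, push DCZ → (r, aaaa, DCZ)
  ε-move, top D: go to s, push ε → (s, aaaa, CZ)
  read a, top C: go to p, push ε → (p, aaa, Z)
  read a, top Z: go to r, push DAZ → (r, aa, DAZ)
  ε-move, top D: go to s, push ε → (s, aa, AZ)
  read a, top A: go to s, push CA → (s, a, CAZ)
  read a, top C: go to p, push ε → (p, ε, AZ)
All input consumed in state p with stack AZ.

AZ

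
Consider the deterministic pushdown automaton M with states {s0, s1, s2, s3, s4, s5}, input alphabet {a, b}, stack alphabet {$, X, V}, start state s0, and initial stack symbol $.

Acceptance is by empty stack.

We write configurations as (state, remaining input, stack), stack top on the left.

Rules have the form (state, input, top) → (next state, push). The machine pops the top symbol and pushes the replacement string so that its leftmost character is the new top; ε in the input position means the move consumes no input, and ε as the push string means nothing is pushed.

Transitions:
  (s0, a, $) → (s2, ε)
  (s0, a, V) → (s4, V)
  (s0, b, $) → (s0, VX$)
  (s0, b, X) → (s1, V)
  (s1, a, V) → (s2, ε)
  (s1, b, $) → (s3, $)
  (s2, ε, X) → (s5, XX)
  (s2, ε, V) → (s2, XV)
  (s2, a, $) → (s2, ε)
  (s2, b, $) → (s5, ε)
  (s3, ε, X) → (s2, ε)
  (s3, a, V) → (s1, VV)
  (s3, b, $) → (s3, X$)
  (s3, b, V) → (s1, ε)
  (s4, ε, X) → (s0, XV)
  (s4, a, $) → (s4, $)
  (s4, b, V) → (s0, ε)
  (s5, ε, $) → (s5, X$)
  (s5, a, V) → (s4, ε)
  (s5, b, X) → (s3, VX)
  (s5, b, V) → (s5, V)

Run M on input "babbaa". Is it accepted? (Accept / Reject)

Accept

(s0, babbaa, $) ⊢ (s0, abbaa, VX$) ⊢ (s4, bbaa, VX$) ⊢ (s0, baa, X$) ⊢ (s1, aa, V$) ⊢ (s2, a, $) ⊢ (s2, ε, ε)
All input consumed and the stack is empty.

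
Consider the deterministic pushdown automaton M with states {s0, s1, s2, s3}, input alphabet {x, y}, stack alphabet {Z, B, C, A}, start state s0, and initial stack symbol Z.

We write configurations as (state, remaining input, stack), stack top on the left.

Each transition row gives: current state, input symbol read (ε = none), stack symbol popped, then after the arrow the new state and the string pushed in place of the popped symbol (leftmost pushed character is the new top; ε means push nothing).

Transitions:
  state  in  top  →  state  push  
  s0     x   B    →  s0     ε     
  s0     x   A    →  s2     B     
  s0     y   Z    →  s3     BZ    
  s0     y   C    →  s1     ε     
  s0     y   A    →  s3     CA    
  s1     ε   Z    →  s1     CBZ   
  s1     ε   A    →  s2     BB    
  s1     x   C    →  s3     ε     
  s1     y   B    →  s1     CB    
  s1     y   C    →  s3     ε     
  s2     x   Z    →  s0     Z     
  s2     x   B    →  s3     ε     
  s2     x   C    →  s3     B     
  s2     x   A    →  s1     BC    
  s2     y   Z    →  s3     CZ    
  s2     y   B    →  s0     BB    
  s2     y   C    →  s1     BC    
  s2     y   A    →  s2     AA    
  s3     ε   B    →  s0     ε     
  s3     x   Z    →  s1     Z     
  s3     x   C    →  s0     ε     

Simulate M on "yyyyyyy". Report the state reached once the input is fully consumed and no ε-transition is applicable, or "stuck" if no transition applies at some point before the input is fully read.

(s0, yyyyyyy, Z)
  read y, top Z: go to s3, push BZ → (s3, yyyyyy, BZ)
  ε-move, top B: go to s0, push ε → (s0, yyyyyy, Z)
  read y, top Z: go to s3, push BZ → (s3, yyyyy, BZ)
  ε-move, top B: go to s0, push ε → (s0, yyyyy, Z)
  read y, top Z: go to s3, push BZ → (s3, yyyy, BZ)
  ε-move, top B: go to s0, push ε → (s0, yyyy, Z)
  read y, top Z: go to s3, push BZ → (s3, yyy, BZ)
  ε-move, top B: go to s0, push ε → (s0, yyy, Z)
  read y, top Z: go to s3, push BZ → (s3, yy, BZ)
  ε-move, top B: go to s0, push ε → (s0, yy, Z)
  read y, top Z: go to s3, push BZ → (s3, y, BZ)
  ε-move, top B: go to s0, push ε → (s0, y, Z)
  read y, top Z: go to s3, push BZ → (s3, ε, BZ)
  ε-move, top B: go to s0, push ε → (s0, ε, Z)
All input consumed; M is in state s0.

s0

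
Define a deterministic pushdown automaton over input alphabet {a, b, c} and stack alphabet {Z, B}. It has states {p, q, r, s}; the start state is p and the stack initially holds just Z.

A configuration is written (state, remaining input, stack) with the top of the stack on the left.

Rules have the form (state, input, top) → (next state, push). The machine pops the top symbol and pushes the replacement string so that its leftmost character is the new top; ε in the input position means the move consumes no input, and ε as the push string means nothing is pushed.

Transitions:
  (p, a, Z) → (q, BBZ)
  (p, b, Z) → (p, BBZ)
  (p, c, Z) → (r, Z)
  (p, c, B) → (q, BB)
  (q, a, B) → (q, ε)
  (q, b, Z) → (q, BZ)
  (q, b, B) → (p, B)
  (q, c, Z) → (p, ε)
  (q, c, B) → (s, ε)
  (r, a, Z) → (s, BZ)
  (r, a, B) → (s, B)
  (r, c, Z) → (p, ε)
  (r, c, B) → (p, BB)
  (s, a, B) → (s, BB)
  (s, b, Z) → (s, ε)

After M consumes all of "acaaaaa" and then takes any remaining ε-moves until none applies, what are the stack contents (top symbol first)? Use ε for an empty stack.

(p, acaaaaa, Z)
  read a, top Z: go to q, push BBZ → (q, caaaaa, BBZ)
  read c, top B: go to s, push ε → (s, aaaaa, BZ)
  read a, top B: go to s, push BB → (s, aaaa, BBZ)
  read a, top B: go to s, push BB → (s, aaa, BBBZ)
  read a, top B: go to s, push BB → (s, aa, BBBBZ)
  read a, top B: go to s, push BB → (s, a, BBBBBZ)
  read a, top B: go to s, push BB → (s, ε, BBBBBBZ)
All input consumed in state s with stack BBBBBBZ.

BBBBBBZ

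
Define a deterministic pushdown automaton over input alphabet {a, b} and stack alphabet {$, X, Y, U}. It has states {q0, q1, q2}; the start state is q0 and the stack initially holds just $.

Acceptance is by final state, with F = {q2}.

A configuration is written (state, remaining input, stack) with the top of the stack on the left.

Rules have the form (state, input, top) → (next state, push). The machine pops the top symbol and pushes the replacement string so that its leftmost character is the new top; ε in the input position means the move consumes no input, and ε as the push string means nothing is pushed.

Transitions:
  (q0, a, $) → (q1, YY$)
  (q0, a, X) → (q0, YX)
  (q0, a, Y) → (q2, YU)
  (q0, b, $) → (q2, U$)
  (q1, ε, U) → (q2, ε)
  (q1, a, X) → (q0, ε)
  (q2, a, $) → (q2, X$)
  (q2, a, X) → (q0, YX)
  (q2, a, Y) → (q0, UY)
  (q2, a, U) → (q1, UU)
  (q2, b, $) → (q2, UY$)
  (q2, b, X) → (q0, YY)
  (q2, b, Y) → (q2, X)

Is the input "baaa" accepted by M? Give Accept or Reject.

(q0, baaa, $)
  read b, top $: go to q2, push U$ → (q2, aaa, U$)
  read a, top U: go to q1, push UU → (q1, aa, UU$)
  ε-move, top U: go to q2, push ε → (q2, aa, U$)
  read a, top U: go to q1, push UU → (q1, a, UU$)
  ε-move, top U: go to q2, push ε → (q2, a, U$)
  read a, top U: go to q1, push UU → (q1, ε, UU$)
  ε-move, top U: go to q2, push ε → (q2, ε, U$)
All input consumed; state q2 ∈ F.

Accept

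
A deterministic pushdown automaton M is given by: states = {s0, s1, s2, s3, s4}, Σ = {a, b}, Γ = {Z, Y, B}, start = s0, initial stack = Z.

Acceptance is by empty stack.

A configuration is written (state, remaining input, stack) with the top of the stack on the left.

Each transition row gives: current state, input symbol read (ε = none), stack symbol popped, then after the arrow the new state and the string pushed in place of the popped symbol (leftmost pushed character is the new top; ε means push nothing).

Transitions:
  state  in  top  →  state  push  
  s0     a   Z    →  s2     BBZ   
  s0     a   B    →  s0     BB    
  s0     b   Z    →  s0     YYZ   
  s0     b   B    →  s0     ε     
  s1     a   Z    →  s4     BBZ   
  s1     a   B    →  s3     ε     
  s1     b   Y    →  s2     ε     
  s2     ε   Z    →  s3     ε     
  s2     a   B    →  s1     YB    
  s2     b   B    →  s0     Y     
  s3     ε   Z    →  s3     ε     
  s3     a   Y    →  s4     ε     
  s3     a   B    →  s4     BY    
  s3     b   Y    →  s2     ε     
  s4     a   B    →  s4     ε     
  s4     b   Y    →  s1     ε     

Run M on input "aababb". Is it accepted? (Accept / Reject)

Reject

(s0, aababb, Z)
  read a, top Z: go to s2, push BBZ → (s2, ababb, BBZ)
  read a, top B: go to s1, push YB → (s1, babb, YBBZ)
  read b, top Y: go to s2, push ε → (s2, abb, BBZ)
  read a, top B: go to s1, push YB → (s1, bb, YBBZ)
  read b, top Y: go to s2, push ε → (s2, b, BBZ)
  read b, top B: go to s0, push Y → (s0, ε, YBZ)
All input consumed; stack is YBZ, not empty, and no further ε-move applies.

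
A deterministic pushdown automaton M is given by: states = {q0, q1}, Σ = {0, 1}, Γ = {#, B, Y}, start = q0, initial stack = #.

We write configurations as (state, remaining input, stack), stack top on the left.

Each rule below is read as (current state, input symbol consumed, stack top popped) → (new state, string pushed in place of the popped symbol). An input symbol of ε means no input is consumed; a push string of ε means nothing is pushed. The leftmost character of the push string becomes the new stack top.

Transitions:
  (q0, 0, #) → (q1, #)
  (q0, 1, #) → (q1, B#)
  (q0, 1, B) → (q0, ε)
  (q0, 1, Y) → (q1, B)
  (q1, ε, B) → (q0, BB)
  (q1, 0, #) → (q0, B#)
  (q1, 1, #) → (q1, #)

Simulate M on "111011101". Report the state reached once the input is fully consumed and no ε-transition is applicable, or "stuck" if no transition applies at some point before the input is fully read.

q0

(q0, 111011101, #)
  read 1, top #: go to q1, push B# → (q1, 11011101, B#)
  ε-move, top B: go to q0, push BB → (q0, 11011101, BB#)
  read 1, top B: go to q0, push ε → (q0, 1011101, B#)
  read 1, top B: go to q0, push ε → (q0, 011101, #)
  read 0, top #: go to q1, push # → (q1, 11101, #)
  read 1, top #: go to q1, push # → (q1, 1101, #)
  read 1, top #: go to q1, push # → (q1, 101, #)
  read 1, top #: go to q1, push # → (q1, 01, #)
  read 0, top #: go to q0, push B# → (q0, 1, B#)
  read 1, top B: go to q0, push ε → (q0, ε, #)
All input consumed; M is in state q0.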